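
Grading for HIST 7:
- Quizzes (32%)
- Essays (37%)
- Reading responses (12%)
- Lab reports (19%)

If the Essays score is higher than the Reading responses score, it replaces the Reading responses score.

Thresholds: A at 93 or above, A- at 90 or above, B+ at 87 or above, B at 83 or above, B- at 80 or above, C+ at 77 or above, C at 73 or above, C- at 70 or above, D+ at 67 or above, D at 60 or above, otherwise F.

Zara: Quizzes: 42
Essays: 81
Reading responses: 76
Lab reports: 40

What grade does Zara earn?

Essays (81) > Reading responses (76), so Reading responses counts as 81.
Weighted total:
  Quizzes 42 × 0.32 = 13.44
  Essays 81 × 0.37 = 29.97
  Reading responses 81 × 0.12 = 9.72
  Lab reports 40 × 0.19 = 7.6
Sum = 60.73
60.73 is ≥ 60 and < 67 → D

D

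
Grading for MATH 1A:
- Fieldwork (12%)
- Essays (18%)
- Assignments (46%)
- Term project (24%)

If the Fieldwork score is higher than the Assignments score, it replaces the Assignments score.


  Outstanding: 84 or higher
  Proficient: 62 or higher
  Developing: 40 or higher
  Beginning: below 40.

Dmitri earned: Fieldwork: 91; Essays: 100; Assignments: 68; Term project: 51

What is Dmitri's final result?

Proficient

Fieldwork (91) > Assignments (68), so Assignments counts as 91.
Weighted total:
  Fieldwork 91 × 0.12 = 10.92
  Essays 100 × 0.18 = 18
  Assignments 91 × 0.46 = 41.86
  Term project 51 × 0.24 = 12.24
Sum = 83.02
83.02 is ≥ 62 and < 84 → Proficient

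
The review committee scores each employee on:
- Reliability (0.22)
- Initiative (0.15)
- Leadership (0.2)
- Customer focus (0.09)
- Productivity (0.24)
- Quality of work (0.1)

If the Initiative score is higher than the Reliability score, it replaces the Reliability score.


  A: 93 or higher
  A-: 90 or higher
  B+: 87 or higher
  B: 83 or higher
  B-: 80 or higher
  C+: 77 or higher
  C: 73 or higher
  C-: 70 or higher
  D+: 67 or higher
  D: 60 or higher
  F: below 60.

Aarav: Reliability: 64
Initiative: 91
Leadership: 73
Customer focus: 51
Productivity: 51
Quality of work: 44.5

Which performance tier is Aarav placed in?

Initiative (91) > Reliability (64), so Reliability counts as 91.
Weighted total:
  Reliability 91 × 0.22 = 20.02
  Initiative 91 × 0.15 = 13.65
  Leadership 73 × 0.2 = 14.6
  Customer focus 51 × 0.09 = 4.59
  Productivity 51 × 0.24 = 12.24
  Quality of work 44.5 × 0.1 = 4.45
Sum = 69.55
69.55 is ≥ 67 and < 70 → D+

D+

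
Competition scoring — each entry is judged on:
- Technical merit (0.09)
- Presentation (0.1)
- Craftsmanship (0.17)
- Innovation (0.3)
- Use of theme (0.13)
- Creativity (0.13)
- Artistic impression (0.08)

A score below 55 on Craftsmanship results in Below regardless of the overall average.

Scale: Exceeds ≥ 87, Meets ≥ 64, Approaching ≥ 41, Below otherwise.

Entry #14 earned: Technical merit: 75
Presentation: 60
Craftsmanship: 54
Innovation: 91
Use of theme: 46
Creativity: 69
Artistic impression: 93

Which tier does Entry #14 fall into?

Below

Craftsmanship score 54 < 55: minimum not met.
Weighted total:
  Technical merit 75 × 0.09 = 6.75
  Presentation 60 × 0.1 = 6
  Craftsmanship 54 × 0.17 = 9.18
  Innovation 91 × 0.3 = 27.3
  Use of theme 46 × 0.13 = 5.98
  Creativity 69 × 0.13 = 8.97
  Artistic impression 93 × 0.08 = 7.44
Sum = 71.62
Because the Craftsmanship minimum was not met, the result is Below.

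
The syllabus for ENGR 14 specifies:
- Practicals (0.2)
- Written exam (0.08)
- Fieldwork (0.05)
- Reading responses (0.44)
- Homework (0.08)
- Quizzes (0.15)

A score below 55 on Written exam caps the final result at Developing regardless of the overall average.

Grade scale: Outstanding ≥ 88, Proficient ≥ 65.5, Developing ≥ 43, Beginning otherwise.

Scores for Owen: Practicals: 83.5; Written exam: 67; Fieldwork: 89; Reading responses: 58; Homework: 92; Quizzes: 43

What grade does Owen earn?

Written exam score 67 ≥ 55: minimum met.
Weighted total:
  Practicals 83.5 × 0.2 = 16.7
  Written exam 67 × 0.08 = 5.36
  Fieldwork 89 × 0.05 = 4.45
  Reading responses 58 × 0.44 = 25.52
  Homework 92 × 0.08 = 7.36
  Quizzes 43 × 0.15 = 6.45
Sum = 65.84
65.84 is ≥ 65.5 and < 88 → Proficient

Proficient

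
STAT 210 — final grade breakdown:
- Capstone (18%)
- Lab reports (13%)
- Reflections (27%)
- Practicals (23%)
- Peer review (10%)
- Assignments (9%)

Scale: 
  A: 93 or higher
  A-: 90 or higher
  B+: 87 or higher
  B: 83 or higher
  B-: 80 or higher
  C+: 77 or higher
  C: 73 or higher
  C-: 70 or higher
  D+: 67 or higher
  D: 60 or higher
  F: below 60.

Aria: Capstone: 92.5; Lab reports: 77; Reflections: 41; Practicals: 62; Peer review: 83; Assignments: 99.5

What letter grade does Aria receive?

Weighted total:
  Capstone 92.5 × 0.18 = 16.65
  Lab reports 77 × 0.13 = 10.01
  Reflections 41 × 0.27 = 11.07
  Practicals 62 × 0.23 = 14.26
  Peer review 83 × 0.1 = 8.3
  Assignments 99.5 × 0.09 = 8.955
Sum = 69.245
69.245 is ≥ 67 and < 70 → D+

D+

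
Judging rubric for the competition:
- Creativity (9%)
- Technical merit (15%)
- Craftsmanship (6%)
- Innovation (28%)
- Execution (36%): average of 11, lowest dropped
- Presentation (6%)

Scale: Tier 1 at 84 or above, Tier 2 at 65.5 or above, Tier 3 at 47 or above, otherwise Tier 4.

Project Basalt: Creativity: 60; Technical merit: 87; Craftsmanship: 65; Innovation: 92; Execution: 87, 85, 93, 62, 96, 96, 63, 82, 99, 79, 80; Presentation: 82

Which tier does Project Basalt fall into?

Execution: drop 62 → average of remaining 10 = 860/10 = 86
Weighted total:
  Creativity 60 × 0.09 = 5.4
  Technical merit 87 × 0.15 = 13.05
  Craftsmanship 65 × 0.06 = 3.9
  Innovation 92 × 0.28 = 25.76
  Execution 86 × 0.36 = 30.96
  Presentation 82 × 0.06 = 4.92
Sum = 83.99
83.99 is ≥ 65.5 and < 84 → Tier 2

Tier 2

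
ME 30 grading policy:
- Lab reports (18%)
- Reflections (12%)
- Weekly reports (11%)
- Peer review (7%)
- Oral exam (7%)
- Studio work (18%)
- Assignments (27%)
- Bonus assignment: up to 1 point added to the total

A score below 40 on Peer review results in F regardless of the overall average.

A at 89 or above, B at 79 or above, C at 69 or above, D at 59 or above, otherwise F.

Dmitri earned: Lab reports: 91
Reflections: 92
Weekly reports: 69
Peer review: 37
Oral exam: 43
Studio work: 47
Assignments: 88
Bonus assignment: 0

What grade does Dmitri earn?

F

Peer review score 37 < 40: minimum not met.
Weighted total:
  Lab reports 91 × 0.18 = 16.38
  Reflections 92 × 0.12 = 11.04
  Weekly reports 69 × 0.11 = 7.59
  Peer review 37 × 0.07 = 2.59
  Oral exam 43 × 0.07 = 3.01
  Studio work 47 × 0.18 = 8.46
  Assignments 88 × 0.27 = 23.76
Sum = 72.83
Bonus assignment: 72.83 + 0 = 72.83
Because the Peer review minimum was not met, the result is F.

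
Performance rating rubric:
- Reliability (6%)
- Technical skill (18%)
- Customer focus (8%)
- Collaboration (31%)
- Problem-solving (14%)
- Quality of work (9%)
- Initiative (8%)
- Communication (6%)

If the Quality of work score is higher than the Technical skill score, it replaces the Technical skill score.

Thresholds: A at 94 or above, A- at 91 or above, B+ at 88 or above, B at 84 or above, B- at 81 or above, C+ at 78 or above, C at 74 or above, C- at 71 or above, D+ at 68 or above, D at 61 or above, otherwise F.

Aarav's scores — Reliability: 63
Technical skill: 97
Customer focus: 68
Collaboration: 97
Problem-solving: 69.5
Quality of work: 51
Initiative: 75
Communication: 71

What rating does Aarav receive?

B-

Quality of work (51) ≤ Technical skill (97), so Technical skill stays at 97.
Weighted total:
  Reliability 63 × 0.06 = 3.78
  Technical skill 97 × 0.18 = 17.46
  Customer focus 68 × 0.08 = 5.44
  Collaboration 97 × 0.31 = 30.07
  Problem-solving 69.5 × 0.14 = 9.73
  Quality of work 51 × 0.09 = 4.59
  Initiative 75 × 0.08 = 6
  Communication 71 × 0.06 = 4.26
Sum = 81.33
81.33 is ≥ 81 and < 84 → B-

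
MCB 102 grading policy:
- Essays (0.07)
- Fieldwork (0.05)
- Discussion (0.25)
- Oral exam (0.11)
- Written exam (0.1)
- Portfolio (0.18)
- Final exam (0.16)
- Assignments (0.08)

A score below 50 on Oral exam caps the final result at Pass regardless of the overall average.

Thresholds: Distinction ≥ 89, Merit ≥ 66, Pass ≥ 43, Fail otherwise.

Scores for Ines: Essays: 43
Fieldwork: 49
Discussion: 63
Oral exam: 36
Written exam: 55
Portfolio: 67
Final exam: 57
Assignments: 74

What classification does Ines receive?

Pass

Oral exam score 36 < 50: minimum not met.
Weighted total:
  Essays 43 × 0.07 = 3.01
  Fieldwork 49 × 0.05 = 2.45
  Discussion 63 × 0.25 = 15.75
  Oral exam 36 × 0.11 = 3.96
  Written exam 55 × 0.1 = 5.5
  Portfolio 67 × 0.18 = 12.06
  Final exam 57 × 0.16 = 9.12
  Assignments 74 × 0.08 = 5.92
Sum = 57.77
57.77 would be Pass; cap at Pass applies → Pass.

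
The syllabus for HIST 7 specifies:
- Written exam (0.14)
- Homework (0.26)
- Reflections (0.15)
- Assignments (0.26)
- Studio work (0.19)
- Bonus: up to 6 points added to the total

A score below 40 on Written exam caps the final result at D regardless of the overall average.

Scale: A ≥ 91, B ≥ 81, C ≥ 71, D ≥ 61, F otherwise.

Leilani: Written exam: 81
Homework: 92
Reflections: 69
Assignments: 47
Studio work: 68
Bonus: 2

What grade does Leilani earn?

Written exam score 81 ≥ 40: minimum met.
Weighted total:
  Written exam 81 × 0.14 = 11.34
  Homework 92 × 0.26 = 23.92
  Reflections 69 × 0.15 = 10.35
  Assignments 47 × 0.26 = 12.22
  Studio work 68 × 0.19 = 12.92
Sum = 70.75
Bonus: 70.75 + 2 = 72.75
72.75 is ≥ 71 and < 81 → C

C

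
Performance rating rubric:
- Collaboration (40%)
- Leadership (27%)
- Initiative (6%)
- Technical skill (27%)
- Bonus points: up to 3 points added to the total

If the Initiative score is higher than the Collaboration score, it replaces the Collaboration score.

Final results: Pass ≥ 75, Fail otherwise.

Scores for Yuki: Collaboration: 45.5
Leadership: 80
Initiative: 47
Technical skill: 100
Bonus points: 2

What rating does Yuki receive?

Initiative (47) > Collaboration (45.5), so Collaboration counts as 47.
Weighted total:
  Collaboration 47 × 0.4 = 18.8
  Leadership 80 × 0.27 = 21.6
  Initiative 47 × 0.06 = 2.82
  Technical skill 100 × 0.27 = 27
Sum = 70.22
Bonus points: 70.22 + 2 = 72.22
72.22 < 75 → Fail

Fail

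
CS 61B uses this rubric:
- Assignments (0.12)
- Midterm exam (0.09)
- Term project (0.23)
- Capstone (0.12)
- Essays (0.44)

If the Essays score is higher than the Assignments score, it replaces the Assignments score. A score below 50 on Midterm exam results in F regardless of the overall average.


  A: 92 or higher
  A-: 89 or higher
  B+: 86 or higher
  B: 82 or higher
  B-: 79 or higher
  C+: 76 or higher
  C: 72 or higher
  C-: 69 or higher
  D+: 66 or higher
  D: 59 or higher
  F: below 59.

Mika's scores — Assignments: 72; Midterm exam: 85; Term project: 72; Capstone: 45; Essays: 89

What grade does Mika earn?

B-

Essays (89) > Assignments (72), so Assignments counts as 89.
Midterm exam score 85 ≥ 50: minimum met.
Weighted total:
  Assignments 89 × 0.12 = 10.68
  Midterm exam 85 × 0.09 = 7.65
  Term project 72 × 0.23 = 16.56
  Capstone 45 × 0.12 = 5.4
  Essays 89 × 0.44 = 39.16
Sum = 79.45
79.45 is ≥ 79 and < 82 → B-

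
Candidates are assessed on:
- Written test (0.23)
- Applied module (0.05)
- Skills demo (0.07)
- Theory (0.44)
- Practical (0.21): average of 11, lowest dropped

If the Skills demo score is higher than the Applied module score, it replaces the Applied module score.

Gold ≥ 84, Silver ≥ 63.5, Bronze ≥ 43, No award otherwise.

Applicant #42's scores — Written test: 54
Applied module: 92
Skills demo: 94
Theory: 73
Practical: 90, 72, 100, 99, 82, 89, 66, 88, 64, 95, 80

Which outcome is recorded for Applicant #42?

Silver

Practical: drop 64 → average of remaining 10 = 861/10 = 86.1
Skills demo (94) > Applied module (92), so Applied module counts as 94.
Weighted total:
  Written test 54 × 0.23 = 12.42
  Applied module 94 × 0.05 = 4.7
  Skills demo 94 × 0.07 = 6.58
  Theory 73 × 0.44 = 32.12
  Practical 86.1 × 0.21 = 18.081
Sum = 73.901
73.901 is ≥ 63.5 and < 84 → Silver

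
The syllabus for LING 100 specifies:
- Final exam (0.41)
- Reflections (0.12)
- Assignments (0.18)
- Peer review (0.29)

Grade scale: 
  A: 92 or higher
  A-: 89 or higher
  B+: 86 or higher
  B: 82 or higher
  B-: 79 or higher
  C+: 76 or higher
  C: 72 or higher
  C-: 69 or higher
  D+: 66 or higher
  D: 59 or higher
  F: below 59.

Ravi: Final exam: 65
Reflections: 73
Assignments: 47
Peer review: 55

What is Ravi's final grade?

D

Weighted total:
  Final exam 65 × 0.41 = 26.65
  Reflections 73 × 0.12 = 8.76
  Assignments 47 × 0.18 = 8.46
  Peer review 55 × 0.29 = 15.95
Sum = 59.82
59.82 is ≥ 59 and < 66 → D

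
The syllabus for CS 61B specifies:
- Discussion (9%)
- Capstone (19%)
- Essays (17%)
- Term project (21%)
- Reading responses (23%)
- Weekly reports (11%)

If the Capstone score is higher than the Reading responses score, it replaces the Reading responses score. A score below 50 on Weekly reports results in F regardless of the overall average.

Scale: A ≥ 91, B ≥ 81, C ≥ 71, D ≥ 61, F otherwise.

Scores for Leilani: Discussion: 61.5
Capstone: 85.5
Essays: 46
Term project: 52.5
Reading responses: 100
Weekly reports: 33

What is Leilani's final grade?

F

Capstone (85.5) ≤ Reading responses (100), so Reading responses stays at 100.
Weekly reports score 33 < 50: minimum not met.
Weighted total:
  Discussion 61.5 × 0.09 = 5.535
  Capstone 85.5 × 0.19 = 16.245
  Essays 46 × 0.17 = 7.82
  Term project 52.5 × 0.21 = 11.025
  Reading responses 100 × 0.23 = 23
  Weekly reports 33 × 0.11 = 3.63
Sum = 67.255
Because the Weekly reports minimum was not met, the result is F.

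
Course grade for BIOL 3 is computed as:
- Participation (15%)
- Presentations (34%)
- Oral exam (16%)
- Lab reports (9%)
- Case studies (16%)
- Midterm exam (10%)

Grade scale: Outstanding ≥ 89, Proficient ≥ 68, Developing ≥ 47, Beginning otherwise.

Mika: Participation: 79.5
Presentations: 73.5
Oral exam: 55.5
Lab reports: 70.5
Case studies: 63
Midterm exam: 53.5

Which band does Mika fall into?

Developing

Weighted total:
  Participation 79.5 × 0.15 = 11.925
  Presentations 73.5 × 0.34 = 24.99
  Oral exam 55.5 × 0.16 = 8.88
  Lab reports 70.5 × 0.09 = 6.345
  Case studies 63 × 0.16 = 10.08
  Midterm exam 53.5 × 0.1 = 5.35
Sum = 67.57
67.57 is ≥ 47 and < 68 → Developing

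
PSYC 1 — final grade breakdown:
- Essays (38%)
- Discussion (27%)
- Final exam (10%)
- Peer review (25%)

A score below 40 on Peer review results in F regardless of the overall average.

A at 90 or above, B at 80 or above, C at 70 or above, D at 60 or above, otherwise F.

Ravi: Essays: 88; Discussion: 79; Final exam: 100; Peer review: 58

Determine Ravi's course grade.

Peer review score 58 ≥ 40: minimum met.
Weighted total:
  Essays 88 × 0.38 = 33.44
  Discussion 79 × 0.27 = 21.33
  Final exam 100 × 0.1 = 10
  Peer review 58 × 0.25 = 14.5
Sum = 79.27
79.27 is ≥ 70 and < 80 → C

C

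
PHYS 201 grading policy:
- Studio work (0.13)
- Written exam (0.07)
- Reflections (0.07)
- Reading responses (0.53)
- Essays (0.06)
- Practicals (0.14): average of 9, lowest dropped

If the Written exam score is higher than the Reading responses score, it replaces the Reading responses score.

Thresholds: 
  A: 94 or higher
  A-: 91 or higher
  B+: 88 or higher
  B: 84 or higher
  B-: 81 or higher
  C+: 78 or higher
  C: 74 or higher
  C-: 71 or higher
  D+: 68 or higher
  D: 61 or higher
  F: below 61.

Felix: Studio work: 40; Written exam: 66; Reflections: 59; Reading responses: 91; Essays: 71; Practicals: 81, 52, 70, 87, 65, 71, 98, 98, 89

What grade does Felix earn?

C

Practicals: drop 52 → average of remaining 8 = 659/8 = 82.375
Written exam (66) ≤ Reading responses (91), so Reading responses stays at 91.
Weighted total:
  Studio work 40 × 0.13 = 5.2
  Written exam 66 × 0.07 = 4.62
  Reflections 59 × 0.07 = 4.13
  Reading responses 91 × 0.53 = 48.23
  Essays 71 × 0.06 = 4.26
  Practicals 82.375 × 0.14 = 11.5325
Sum = 77.9725
77.9725 is ≥ 74 and < 78 → C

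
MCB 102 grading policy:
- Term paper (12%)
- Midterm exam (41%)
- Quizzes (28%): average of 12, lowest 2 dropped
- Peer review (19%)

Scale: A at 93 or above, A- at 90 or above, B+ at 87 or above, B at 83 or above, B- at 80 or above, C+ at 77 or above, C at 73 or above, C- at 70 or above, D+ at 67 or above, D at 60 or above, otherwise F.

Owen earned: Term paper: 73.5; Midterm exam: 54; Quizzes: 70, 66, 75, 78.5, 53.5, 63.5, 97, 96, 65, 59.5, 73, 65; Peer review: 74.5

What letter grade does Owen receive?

D

Quizzes: drop 53.5, 59.5 → average of remaining 10 = 749/10 = 74.9
Weighted total:
  Term paper 73.5 × 0.12 = 8.82
  Midterm exam 54 × 0.41 = 22.14
  Quizzes 74.9 × 0.28 = 20.972
  Peer review 74.5 × 0.19 = 14.155
Sum = 66.087
66.087 is ≥ 60 and < 67 → D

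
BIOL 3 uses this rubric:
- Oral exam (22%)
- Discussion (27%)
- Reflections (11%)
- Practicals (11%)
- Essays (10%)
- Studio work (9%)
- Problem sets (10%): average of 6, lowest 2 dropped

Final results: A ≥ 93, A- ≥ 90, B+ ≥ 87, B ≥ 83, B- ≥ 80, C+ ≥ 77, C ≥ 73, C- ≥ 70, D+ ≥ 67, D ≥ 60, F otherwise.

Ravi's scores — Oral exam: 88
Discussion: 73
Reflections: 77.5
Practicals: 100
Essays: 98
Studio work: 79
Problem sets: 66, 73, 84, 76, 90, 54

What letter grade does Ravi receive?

Problem sets: drop 54, 66 → average of remaining 4 = 323/4 = 80.75
Weighted total:
  Oral exam 88 × 0.22 = 19.36
  Discussion 73 × 0.27 = 19.71
  Reflections 77.5 × 0.11 = 8.525
  Practicals 100 × 0.11 = 11
  Essays 98 × 0.1 = 9.8
  Studio work 79 × 0.09 = 7.11
  Problem sets 80.75 × 0.1 = 8.075
Sum = 83.58
83.58 is ≥ 83 and < 87 → B

B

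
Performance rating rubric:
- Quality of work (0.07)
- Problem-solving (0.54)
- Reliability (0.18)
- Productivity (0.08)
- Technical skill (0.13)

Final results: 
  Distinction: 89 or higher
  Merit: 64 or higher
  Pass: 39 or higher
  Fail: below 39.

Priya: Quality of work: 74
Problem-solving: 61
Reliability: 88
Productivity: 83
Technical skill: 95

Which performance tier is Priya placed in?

Weighted total:
  Quality of work 74 × 0.07 = 5.18
  Problem-solving 61 × 0.54 = 32.94
  Reliability 88 × 0.18 = 15.84
  Productivity 83 × 0.08 = 6.64
  Technical skill 95 × 0.13 = 12.35
Sum = 72.95
72.95 is ≥ 64 and < 89 → Merit

Merit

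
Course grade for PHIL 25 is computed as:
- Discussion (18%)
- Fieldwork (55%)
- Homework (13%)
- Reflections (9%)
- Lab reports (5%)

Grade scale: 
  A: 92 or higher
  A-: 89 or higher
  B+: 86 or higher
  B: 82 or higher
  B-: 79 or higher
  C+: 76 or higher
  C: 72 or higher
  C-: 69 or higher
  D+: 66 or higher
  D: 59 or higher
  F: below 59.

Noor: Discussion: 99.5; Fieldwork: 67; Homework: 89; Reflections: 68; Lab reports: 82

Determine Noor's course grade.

C+

Weighted total:
  Discussion 99.5 × 0.18 = 17.91
  Fieldwork 67 × 0.55 = 36.85
  Homework 89 × 0.13 = 11.57
  Reflections 68 × 0.09 = 6.12
  Lab reports 82 × 0.05 = 4.1
Sum = 76.55
76.55 is ≥ 76 and < 79 → C+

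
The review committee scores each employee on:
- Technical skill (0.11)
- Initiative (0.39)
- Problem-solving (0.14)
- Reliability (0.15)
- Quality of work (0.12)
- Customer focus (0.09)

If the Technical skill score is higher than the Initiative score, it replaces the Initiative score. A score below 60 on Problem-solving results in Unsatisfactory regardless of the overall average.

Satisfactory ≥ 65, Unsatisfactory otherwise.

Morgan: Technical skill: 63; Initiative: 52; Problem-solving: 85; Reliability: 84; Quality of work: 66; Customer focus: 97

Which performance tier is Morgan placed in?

Technical skill (63) > Initiative (52), so Initiative counts as 63.
Problem-solving score 85 ≥ 60: minimum met.
Weighted total:
  Technical skill 63 × 0.11 = 6.93
  Initiative 63 × 0.39 = 24.57
  Problem-solving 85 × 0.14 = 11.9
  Reliability 84 × 0.15 = 12.6
  Quality of work 66 × 0.12 = 7.92
  Customer focus 97 × 0.09 = 8.73
Sum = 72.65
72.65 ≥ 65 → Satisfactory

Satisfactory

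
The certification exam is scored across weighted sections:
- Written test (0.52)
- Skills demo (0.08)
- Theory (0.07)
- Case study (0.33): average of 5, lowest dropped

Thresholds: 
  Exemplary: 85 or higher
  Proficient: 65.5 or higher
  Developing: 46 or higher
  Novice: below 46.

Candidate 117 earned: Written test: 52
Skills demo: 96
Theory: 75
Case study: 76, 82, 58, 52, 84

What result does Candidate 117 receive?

Case study: drop 52 → average of remaining 4 = 300/4 = 75
Weighted total:
  Written test 52 × 0.52 = 27.04
  Skills demo 96 × 0.08 = 7.68
  Theory 75 × 0.07 = 5.25
  Case study 75 × 0.33 = 24.75
Sum = 64.72
64.72 is ≥ 46 and < 65.5 → Developing

Developing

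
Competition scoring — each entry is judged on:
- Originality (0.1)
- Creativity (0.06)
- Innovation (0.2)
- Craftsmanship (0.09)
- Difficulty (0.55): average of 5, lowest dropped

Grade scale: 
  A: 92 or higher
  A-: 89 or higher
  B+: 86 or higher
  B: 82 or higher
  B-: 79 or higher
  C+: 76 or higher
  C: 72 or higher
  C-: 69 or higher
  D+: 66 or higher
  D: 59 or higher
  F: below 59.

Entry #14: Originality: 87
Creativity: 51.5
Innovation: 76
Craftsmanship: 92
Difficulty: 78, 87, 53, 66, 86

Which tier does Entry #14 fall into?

Difficulty: drop 53 → average of remaining 4 = 317/4 = 79.25
Weighted total:
  Originality 87 × 0.1 = 8.7
  Creativity 51.5 × 0.06 = 3.09
  Innovation 76 × 0.2 = 15.2
  Craftsmanship 92 × 0.09 = 8.28
  Difficulty 79.25 × 0.55 = 43.5875
Sum = 78.8575
78.8575 is ≥ 76 and < 79 → C+

C+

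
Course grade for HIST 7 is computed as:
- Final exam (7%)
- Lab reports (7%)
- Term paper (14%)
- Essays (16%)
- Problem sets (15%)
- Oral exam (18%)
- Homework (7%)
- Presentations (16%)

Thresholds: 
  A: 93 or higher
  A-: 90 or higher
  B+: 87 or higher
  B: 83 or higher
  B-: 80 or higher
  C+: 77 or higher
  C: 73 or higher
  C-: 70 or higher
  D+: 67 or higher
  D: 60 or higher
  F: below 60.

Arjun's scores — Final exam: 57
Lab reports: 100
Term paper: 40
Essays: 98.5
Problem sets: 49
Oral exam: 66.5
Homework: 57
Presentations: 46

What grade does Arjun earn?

D

Weighted total:
  Final exam 57 × 0.07 = 3.99
  Lab reports 100 × 0.07 = 7
  Term paper 40 × 0.14 = 5.6
  Essays 98.5 × 0.16 = 15.76
  Problem sets 49 × 0.15 = 7.35
  Oral exam 66.5 × 0.18 = 11.97
  Homework 57 × 0.07 = 3.99
  Presentations 46 × 0.16 = 7.36
Sum = 63.02
63.02 is ≥ 60 and < 67 → D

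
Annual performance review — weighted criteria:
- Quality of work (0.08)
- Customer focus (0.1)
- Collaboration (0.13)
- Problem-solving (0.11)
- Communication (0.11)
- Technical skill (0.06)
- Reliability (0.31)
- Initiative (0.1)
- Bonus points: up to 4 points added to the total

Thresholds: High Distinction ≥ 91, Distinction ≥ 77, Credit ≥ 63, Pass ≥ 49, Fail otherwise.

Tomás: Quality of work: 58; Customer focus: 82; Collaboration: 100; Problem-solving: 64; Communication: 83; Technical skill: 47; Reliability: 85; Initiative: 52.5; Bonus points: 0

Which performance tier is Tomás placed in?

Weighted total:
  Quality of work 58 × 0.08 = 4.64
  Customer focus 82 × 0.1 = 8.2
  Collaboration 100 × 0.13 = 13
  Problem-solving 64 × 0.11 = 7.04
  Communication 83 × 0.11 = 9.13
  Technical skill 47 × 0.06 = 2.82
  Reliability 85 × 0.31 = 26.35
  Initiative 52.5 × 0.1 = 5.25
Sum = 76.43
Bonus points: 76.43 + 0 = 76.43
76.43 is ≥ 63 and < 77 → Credit

Credit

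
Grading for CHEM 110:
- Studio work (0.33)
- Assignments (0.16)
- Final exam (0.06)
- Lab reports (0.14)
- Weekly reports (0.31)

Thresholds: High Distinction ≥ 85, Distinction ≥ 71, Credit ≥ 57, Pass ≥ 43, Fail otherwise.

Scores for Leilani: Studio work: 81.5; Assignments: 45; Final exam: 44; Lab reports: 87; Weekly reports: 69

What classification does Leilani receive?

Credit

Weighted total:
  Studio work 81.5 × 0.33 = 26.895
  Assignments 45 × 0.16 = 7.2
  Final exam 44 × 0.06 = 2.64
  Lab reports 87 × 0.14 = 12.18
  Weekly reports 69 × 0.31 = 21.39
Sum = 70.305
70.305 is ≥ 57 and < 71 → Credit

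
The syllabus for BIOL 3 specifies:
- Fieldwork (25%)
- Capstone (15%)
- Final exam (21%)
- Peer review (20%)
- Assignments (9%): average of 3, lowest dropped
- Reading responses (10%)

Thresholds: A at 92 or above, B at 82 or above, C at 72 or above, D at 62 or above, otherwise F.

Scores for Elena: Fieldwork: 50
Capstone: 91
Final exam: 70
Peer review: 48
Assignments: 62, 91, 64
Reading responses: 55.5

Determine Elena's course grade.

D

Assignments: drop 62 → average of remaining 2 = 155/2 = 77.5
Weighted total:
  Fieldwork 50 × 0.25 = 12.5
  Capstone 91 × 0.15 = 13.65
  Final exam 70 × 0.21 = 14.7
  Peer review 48 × 0.2 = 9.6
  Assignments 77.5 × 0.09 = 6.975
  Reading responses 55.5 × 0.1 = 5.55
Sum = 62.975
62.975 is ≥ 62 and < 72 → D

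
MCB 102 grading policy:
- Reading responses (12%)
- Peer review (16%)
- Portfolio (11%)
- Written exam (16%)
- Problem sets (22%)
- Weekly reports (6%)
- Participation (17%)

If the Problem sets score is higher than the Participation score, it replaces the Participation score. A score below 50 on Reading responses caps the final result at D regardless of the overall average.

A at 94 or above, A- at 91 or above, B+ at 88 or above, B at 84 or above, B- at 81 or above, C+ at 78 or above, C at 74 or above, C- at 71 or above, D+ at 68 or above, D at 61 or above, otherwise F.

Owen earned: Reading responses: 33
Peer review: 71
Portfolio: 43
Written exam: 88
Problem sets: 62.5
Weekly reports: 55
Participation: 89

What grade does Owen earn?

D

Problem sets (62.5) ≤ Participation (89), so Participation stays at 89.
Reading responses score 33 < 50: minimum not met.
Weighted total:
  Reading responses 33 × 0.12 = 3.96
  Peer review 71 × 0.16 = 11.36
  Portfolio 43 × 0.11 = 4.73
  Written exam 88 × 0.16 = 14.08
  Problem sets 62.5 × 0.22 = 13.75
  Weekly reports 55 × 0.06 = 3.3
  Participation 89 × 0.17 = 15.13
Sum = 66.31
66.31 would be D; cap at D applies → D.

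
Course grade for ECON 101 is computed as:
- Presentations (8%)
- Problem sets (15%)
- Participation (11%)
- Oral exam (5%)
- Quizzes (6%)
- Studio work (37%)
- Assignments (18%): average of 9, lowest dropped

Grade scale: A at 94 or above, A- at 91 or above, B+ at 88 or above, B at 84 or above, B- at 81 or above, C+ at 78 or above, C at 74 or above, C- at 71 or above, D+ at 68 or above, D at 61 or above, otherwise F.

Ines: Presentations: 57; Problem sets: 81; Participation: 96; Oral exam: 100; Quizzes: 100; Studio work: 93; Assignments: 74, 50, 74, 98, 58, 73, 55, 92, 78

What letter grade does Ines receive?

Assignments: drop 50 → average of remaining 8 = 602/8 = 75.25
Weighted total:
  Presentations 57 × 0.08 = 4.56
  Problem sets 81 × 0.15 = 12.15
  Participation 96 × 0.11 = 10.56
  Oral exam 100 × 0.05 = 5
  Quizzes 100 × 0.06 = 6
  Studio work 93 × 0.37 = 34.41
  Assignments 75.25 × 0.18 = 13.545
Sum = 86.225
86.225 is ≥ 84 and < 88 → B

B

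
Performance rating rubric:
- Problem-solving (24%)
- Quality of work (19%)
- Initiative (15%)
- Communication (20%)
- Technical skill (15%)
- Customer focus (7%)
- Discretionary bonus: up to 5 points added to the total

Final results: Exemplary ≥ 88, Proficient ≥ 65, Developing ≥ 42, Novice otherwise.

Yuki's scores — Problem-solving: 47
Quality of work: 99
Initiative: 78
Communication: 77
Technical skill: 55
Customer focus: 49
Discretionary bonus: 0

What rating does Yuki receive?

Proficient

Weighted total:
  Problem-solving 47 × 0.24 = 11.28
  Quality of work 99 × 0.19 = 18.81
  Initiative 78 × 0.15 = 11.7
  Communication 77 × 0.2 = 15.4
  Technical skill 55 × 0.15 = 8.25
  Customer focus 49 × 0.07 = 3.43
Sum = 68.87
Discretionary bonus: 68.87 + 0 = 68.87
68.87 is ≥ 65 and < 88 → Proficient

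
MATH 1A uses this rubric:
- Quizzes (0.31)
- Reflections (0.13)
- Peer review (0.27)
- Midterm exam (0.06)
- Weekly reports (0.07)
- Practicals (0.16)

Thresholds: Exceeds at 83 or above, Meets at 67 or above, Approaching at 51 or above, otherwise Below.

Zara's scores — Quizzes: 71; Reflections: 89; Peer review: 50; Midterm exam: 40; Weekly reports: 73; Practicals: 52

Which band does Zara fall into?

Approaching

Weighted total:
  Quizzes 71 × 0.31 = 22.01
  Reflections 89 × 0.13 = 11.57
  Peer review 50 × 0.27 = 13.5
  Midterm exam 40 × 0.06 = 2.4
  Weekly reports 73 × 0.07 = 5.11
  Practicals 52 × 0.16 = 8.32
Sum = 62.91
62.91 is ≥ 51 and < 67 → Approaching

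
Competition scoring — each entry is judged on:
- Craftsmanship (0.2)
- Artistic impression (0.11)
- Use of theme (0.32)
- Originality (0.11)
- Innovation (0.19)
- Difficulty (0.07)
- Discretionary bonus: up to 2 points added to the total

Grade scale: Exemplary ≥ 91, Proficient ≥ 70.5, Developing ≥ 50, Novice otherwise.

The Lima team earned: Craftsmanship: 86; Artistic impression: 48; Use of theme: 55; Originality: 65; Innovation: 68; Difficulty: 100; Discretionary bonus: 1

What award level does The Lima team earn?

Developing

Weighted total:
  Craftsmanship 86 × 0.2 = 17.2
  Artistic impression 48 × 0.11 = 5.28
  Use of theme 55 × 0.32 = 17.6
  Originality 65 × 0.11 = 7.15
  Innovation 68 × 0.19 = 12.92
  Difficulty 100 × 0.07 = 7
Sum = 67.15
Discretionary bonus: 67.15 + 1 = 68.15
68.15 is ≥ 50 and < 70.5 → Developing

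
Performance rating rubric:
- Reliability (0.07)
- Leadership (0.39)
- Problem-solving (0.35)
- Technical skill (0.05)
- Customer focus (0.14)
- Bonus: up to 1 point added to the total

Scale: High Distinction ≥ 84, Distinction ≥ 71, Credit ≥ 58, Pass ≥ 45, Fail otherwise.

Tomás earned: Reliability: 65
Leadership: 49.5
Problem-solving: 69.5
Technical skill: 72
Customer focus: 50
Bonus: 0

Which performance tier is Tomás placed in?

Credit

Weighted total:
  Reliability 65 × 0.07 = 4.55
  Leadership 49.5 × 0.39 = 19.305
  Problem-solving 69.5 × 0.35 = 24.325
  Technical skill 72 × 0.05 = 3.6
  Customer focus 50 × 0.14 = 7
Sum = 58.78
Bonus: 58.78 + 0 = 58.78
58.78 is ≥ 58 and < 71 → Credit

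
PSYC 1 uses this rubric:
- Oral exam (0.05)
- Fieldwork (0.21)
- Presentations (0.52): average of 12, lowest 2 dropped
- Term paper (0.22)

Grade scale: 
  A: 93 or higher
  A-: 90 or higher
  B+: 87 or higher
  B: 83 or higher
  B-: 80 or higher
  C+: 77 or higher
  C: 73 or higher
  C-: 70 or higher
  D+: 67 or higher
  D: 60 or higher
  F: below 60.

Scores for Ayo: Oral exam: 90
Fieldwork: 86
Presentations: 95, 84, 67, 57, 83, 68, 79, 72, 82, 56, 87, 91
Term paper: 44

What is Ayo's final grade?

C

Presentations: drop 56, 57 → average of remaining 10 = 808/10 = 80.8
Weighted total:
  Oral exam 90 × 0.05 = 4.5
  Fieldwork 86 × 0.21 = 18.06
  Presentations 80.8 × 0.52 = 42.016
  Term paper 44 × 0.22 = 9.68
Sum = 74.256
74.256 is ≥ 73 and < 77 → C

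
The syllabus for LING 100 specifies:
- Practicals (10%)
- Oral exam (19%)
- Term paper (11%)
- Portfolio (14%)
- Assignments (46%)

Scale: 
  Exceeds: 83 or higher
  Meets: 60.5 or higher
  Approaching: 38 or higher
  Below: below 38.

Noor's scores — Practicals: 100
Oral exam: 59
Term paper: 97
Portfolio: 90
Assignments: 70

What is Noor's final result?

Meets

Weighted total:
  Practicals 100 × 0.1 = 10
  Oral exam 59 × 0.19 = 11.21
  Term paper 97 × 0.11 = 10.67
  Portfolio 90 × 0.14 = 12.6
  Assignments 70 × 0.46 = 32.2
Sum = 76.68
76.68 is ≥ 60.5 and < 83 → Meets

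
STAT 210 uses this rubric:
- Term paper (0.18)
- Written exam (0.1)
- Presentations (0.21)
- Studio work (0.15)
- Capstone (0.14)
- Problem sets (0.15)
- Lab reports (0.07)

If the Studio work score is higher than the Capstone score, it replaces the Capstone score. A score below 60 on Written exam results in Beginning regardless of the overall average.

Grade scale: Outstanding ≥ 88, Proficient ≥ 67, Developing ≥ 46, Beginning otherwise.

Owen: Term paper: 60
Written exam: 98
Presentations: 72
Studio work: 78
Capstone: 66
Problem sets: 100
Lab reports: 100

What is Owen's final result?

Proficient

Studio work (78) > Capstone (66), so Capstone counts as 78.
Written exam score 98 ≥ 60: minimum met.
Weighted total:
  Term paper 60 × 0.18 = 10.8
  Written exam 98 × 0.1 = 9.8
  Presentations 72 × 0.21 = 15.12
  Studio work 78 × 0.15 = 11.7
  Capstone 78 × 0.14 = 10.92
  Problem sets 100 × 0.15 = 15
  Lab reports 100 × 0.07 = 7
Sum = 80.34
80.34 is ≥ 67 and < 88 → Proficient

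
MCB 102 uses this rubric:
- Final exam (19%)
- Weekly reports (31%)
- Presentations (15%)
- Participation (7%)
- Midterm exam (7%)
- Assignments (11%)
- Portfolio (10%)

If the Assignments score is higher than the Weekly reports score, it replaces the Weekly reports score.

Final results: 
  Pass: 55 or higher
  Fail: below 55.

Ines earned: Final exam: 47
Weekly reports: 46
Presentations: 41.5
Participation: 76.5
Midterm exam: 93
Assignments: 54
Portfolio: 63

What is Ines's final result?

Assignments (54) > Weekly reports (46), so Weekly reports counts as 54.
Weighted total:
  Final exam 47 × 0.19 = 8.93
  Weekly reports 54 × 0.31 = 16.74
  Presentations 41.5 × 0.15 = 6.225
  Participation 76.5 × 0.07 = 5.355
  Midterm exam 93 × 0.07 = 6.51
  Assignments 54 × 0.11 = 5.94
  Portfolio 63 × 0.1 = 6.3
Sum = 56
56 ≥ 55 → Pass

Pass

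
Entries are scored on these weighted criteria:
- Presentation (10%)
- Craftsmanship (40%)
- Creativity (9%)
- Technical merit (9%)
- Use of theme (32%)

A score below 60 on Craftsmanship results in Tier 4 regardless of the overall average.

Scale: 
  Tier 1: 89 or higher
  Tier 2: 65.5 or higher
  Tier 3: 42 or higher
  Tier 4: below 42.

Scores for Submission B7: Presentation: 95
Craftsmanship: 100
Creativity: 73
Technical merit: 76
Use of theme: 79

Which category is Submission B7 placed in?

Tier 2

Craftsmanship score 100 ≥ 60: minimum met.
Weighted total:
  Presentation 95 × 0.1 = 9.5
  Craftsmanship 100 × 0.4 = 40
  Creativity 73 × 0.09 = 6.57
  Technical merit 76 × 0.09 = 6.84
  Use of theme 79 × 0.32 = 25.28
Sum = 88.19
88.19 is ≥ 65.5 and < 89 → Tier 2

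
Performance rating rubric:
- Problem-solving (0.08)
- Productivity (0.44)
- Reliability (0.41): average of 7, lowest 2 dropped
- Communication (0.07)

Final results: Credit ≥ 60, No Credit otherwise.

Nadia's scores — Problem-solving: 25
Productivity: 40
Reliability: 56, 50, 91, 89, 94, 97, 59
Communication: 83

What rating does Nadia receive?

Reliability: drop 50, 56 → average of remaining 5 = 430/5 = 86
Weighted total:
  Problem-solving 25 × 0.08 = 2
  Productivity 40 × 0.44 = 17.6
  Reliability 86 × 0.41 = 35.26
  Communication 83 × 0.07 = 5.81
Sum = 60.67
60.67 ≥ 60 → Credit

Credit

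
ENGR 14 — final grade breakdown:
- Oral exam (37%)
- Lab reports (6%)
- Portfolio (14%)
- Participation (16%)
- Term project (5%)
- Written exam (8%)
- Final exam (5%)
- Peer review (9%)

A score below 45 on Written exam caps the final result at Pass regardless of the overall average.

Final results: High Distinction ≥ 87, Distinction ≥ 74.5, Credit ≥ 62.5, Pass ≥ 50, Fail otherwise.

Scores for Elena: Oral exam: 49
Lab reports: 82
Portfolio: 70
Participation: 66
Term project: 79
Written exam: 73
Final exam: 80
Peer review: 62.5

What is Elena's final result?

Written exam score 73 ≥ 45: minimum met.
Weighted total:
  Oral exam 49 × 0.37 = 18.13
  Lab reports 82 × 0.06 = 4.92
  Portfolio 70 × 0.14 = 9.8
  Participation 66 × 0.16 = 10.56
  Term project 79 × 0.05 = 3.95
  Written exam 73 × 0.08 = 5.84
  Final exam 80 × 0.05 = 4
  Peer review 62.5 × 0.09 = 5.625
Sum = 62.825
62.825 is ≥ 62.5 and < 74.5 → Credit

Credit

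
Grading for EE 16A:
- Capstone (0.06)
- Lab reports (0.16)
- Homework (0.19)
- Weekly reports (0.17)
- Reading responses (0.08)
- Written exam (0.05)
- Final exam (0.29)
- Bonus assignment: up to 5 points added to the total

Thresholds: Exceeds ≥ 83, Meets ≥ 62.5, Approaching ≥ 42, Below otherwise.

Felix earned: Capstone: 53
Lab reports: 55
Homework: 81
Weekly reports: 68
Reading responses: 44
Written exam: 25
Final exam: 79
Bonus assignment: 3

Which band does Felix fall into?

Weighted total:
  Capstone 53 × 0.06 = 3.18
  Lab reports 55 × 0.16 = 8.8
  Homework 81 × 0.19 = 15.39
  Weekly reports 68 × 0.17 = 11.56
  Reading responses 44 × 0.08 = 3.52
  Written exam 25 × 0.05 = 1.25
  Final exam 79 × 0.29 = 22.91
Sum = 66.61
Bonus assignment: 66.61 + 3 = 69.61
69.61 is ≥ 62.5 and < 83 → Meets

Meets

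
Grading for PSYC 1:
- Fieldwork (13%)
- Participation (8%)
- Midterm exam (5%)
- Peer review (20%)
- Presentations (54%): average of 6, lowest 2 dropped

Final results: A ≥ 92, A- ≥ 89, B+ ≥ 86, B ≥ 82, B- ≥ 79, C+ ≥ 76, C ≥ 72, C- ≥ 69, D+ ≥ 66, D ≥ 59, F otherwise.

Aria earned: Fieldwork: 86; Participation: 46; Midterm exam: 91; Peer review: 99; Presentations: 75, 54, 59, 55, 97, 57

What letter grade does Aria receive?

Presentations: drop 54, 55 → average of remaining 4 = 288/4 = 72
Weighted total:
  Fieldwork 86 × 0.13 = 11.18
  Participation 46 × 0.08 = 3.68
  Midterm exam 91 × 0.05 = 4.55
  Peer review 99 × 0.2 = 19.8
  Presentations 72 × 0.54 = 38.88
Sum = 78.09
78.09 is ≥ 76 and < 79 → C+

C+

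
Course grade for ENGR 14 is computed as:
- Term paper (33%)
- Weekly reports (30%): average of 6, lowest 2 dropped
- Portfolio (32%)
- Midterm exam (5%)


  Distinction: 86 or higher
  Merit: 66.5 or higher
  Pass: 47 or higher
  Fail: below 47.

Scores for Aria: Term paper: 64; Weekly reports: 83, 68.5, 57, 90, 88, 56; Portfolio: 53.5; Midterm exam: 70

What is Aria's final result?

Weekly reports: drop 56, 57 → average of remaining 4 = 329.5/4 = 82.375
Weighted total:
  Term paper 64 × 0.33 = 21.12
  Weekly reports 82.375 × 0.3 = 24.7125
  Portfolio 53.5 × 0.32 = 17.12
  Midterm exam 70 × 0.05 = 3.5
Sum = 66.4525
66.4525 is ≥ 47 and < 66.5 → Pass

Pass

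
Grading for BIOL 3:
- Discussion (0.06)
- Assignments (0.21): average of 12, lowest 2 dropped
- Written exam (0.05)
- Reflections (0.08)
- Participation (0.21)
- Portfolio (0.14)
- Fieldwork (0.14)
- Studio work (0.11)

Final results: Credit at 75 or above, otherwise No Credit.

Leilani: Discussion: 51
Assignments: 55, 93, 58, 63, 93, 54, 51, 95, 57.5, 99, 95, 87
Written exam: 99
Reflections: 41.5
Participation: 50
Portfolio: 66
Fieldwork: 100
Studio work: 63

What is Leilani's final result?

No Credit

Assignments: drop 51, 54 → average of remaining 10 = 795.5/10 = 79.55
Weighted total:
  Discussion 51 × 0.06 = 3.06
  Assignments 79.55 × 0.21 = 16.7055
  Written exam 99 × 0.05 = 4.95
  Reflections 41.5 × 0.08 = 3.32
  Participation 50 × 0.21 = 10.5
  Portfolio 66 × 0.14 = 9.24
  Fieldwork 100 × 0.14 = 14
  Studio work 63 × 0.11 = 6.93
Sum = 68.7055
68.7055 < 75 → No Credit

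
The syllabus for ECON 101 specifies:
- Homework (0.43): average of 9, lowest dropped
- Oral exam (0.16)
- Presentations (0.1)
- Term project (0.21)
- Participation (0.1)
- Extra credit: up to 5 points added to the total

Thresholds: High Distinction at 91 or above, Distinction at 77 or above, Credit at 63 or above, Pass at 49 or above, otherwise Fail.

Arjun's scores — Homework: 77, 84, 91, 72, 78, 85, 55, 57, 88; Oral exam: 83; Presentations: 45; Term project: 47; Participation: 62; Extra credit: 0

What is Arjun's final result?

Credit

Homework: drop 55 → average of remaining 8 = 632/8 = 79
Weighted total:
  Homework 79 × 0.43 = 33.97
  Oral exam 83 × 0.16 = 13.28
  Presentations 45 × 0.1 = 4.5
  Term project 47 × 0.21 = 9.87
  Participation 62 × 0.1 = 6.2
Sum = 67.82
Extra credit: 67.82 + 0 = 67.82
67.82 is ≥ 63 and < 77 → Credit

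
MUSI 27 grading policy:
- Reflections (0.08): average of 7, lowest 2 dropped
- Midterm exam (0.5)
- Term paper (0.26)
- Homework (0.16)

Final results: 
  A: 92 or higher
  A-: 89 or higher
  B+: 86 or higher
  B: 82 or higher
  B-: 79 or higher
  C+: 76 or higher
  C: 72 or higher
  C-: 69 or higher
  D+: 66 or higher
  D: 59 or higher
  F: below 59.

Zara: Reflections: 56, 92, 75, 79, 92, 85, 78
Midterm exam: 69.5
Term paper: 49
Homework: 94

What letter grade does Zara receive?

Reflections: drop 56, 75 → average of remaining 5 = 426/5 = 85.2
Weighted total:
  Reflections 85.2 × 0.08 = 6.816
  Midterm exam 69.5 × 0.5 = 34.75
  Term paper 49 × 0.26 = 12.74
  Homework 94 × 0.16 = 15.04
Sum = 69.346
69.346 is ≥ 69 and < 72 → C-

C-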